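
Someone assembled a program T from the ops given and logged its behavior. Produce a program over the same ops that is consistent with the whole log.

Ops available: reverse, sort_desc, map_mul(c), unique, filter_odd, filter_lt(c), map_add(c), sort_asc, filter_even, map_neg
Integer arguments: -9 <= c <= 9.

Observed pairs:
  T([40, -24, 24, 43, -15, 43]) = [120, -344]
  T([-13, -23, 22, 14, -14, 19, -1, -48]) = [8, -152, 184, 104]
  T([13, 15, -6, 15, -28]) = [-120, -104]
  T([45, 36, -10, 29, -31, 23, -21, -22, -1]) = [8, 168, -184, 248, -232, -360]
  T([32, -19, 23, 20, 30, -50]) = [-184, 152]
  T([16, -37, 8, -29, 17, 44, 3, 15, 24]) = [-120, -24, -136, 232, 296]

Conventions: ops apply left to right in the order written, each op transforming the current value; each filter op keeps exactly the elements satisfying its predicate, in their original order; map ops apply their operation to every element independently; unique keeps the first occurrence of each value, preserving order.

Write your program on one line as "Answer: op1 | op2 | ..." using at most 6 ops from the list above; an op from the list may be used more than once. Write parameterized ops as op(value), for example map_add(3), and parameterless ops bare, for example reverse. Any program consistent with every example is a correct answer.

unique | filter_odd | map_mul(8) | reverse | map_neg

Check, running the answer program on each example:
  [40, -24, 24, 43, -15, 43] -> [40, -24, 24, 43, -15] -> [43, -15] -> [344, -120] -> [-120, 344] -> [120, -344]
  [-13, -23, 22, 14, -14, 19, -1, -48] -> [-13, -23, 22, 14, -14, 19, -1, -48] -> [-13, -23, 19, -1] -> [-104, -184, 152, -8] -> [-8, 152, -184, -104] -> [8, -152, 184, 104]
  [13, 15, -6, 15, -28] -> [13, 15, -6, -28] -> [13, 15] -> [104, 120] -> [120, 104] -> [-120, -104]
  [45, 36, -10, 29, -31, 23, -21, -22, -1] -> [45, 36, -10, 29, -31, 23, -21, -22, -1] -> [45, 29, -31, 23, -21, -1] -> [360, 232, -248, 184, -168, -8] -> [-8, -168, 184, -248, 232, 360] -> [8, 168, -184, 248, -232, -360]
  [32, -19, 23, 20, 30, -50] -> [32, -19, 23, 20, 30, -50] -> [-19, 23] -> [-152, 184] -> [184, -152] -> [-184, 152]
  [16, -37, 8, -29, 17, 44, 3, 15, 24] -> [16, -37, 8, -29, 17, 44, 3, 15, 24] -> [-37, -29, 17, 3, 15] -> [-296, -232, 136, 24, 120] -> [120, 24, 136, -232, -296] -> [-120, -24, -136, 232, 296]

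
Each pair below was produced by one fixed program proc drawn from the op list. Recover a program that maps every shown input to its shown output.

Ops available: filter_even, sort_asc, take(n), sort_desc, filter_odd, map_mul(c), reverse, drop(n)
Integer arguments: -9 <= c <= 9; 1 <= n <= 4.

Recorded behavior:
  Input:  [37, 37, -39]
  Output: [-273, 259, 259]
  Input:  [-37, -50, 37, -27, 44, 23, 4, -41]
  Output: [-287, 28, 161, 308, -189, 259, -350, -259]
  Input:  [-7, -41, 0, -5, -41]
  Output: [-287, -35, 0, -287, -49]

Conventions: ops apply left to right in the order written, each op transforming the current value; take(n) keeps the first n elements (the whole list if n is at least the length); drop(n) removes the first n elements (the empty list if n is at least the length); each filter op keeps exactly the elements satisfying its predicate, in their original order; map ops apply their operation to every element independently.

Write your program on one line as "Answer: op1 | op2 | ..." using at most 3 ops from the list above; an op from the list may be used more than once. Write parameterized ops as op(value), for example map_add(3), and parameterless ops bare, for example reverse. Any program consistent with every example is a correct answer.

reverse | map_mul(7)

Check, running the answer program on each example:
  [37, 37, -39] -> [-39, 37, 37] -> [-273, 259, 259]
  [-37, -50, 37, -27, 44, 23, 4, -41] -> [-41, 4, 23, 44, -27, 37, -50, -37] -> [-287, 28, 161, 308, -189, 259, -350, -259]
  [-7, -41, 0, -5, -41] -> [-41, -5, 0, -41, -7] -> [-287, -35, 0, -287, -49]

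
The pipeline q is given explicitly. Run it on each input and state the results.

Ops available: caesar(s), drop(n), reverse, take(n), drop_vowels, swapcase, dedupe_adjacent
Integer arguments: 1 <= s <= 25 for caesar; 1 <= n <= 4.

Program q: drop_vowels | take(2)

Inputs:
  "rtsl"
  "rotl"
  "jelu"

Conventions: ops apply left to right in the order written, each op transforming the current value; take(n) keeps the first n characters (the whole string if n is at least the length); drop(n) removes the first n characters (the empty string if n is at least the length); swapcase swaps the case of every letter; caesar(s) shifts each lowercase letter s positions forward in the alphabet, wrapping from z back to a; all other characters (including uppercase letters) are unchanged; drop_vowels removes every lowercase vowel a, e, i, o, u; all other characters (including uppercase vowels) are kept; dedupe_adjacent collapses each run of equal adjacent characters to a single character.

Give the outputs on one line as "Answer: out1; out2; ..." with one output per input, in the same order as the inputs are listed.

Execution, op by op:
  "rtsl" -> "rtsl" -> "rt"
  "rotl" -> "rtl" -> "rt"
  "jelu" -> "jl" -> "jl"

"rt"; "rt"; "jl"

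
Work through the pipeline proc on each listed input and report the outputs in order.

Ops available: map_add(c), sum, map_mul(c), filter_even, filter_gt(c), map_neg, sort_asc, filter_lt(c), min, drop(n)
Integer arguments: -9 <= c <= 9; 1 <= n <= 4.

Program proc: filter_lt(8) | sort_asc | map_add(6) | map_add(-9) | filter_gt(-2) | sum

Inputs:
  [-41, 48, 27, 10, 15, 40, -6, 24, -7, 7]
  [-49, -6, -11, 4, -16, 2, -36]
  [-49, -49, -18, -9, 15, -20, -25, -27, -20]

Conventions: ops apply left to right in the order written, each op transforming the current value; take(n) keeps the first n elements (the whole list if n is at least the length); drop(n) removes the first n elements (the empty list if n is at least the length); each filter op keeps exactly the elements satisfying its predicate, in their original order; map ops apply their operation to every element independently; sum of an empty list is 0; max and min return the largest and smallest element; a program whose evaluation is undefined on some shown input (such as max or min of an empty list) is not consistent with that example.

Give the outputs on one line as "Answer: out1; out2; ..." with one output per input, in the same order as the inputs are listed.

4; 0; 0

Execution, op by op:
  [-41, 48, 27, 10, 15, 40, -6, 24, -7, 7] -> [-41, -6, -7, 7] -> [-41, -7, -6, 7] -> [-35, -1, 0, 13] -> [-44, -10, -9, 4] -> [4] -> 4
  [-49, -6, -11, 4, -16, 2, -36] -> [-49, -6, -11, 4, -16, 2, -36] -> [-49, -36, -16, -11, -6, 2, 4] -> [-43, -30, -10, -5, 0, 8, 10] -> [-52, -39, -19, -14, -9, -1, 1] -> [-1, 1] -> 0
  [-49, -49, -18, -9, 15, -20, -25, -27, -20] -> [-49, -49, -18, -9, -20, -25, -27, -20] -> [-49, -49, -27, -25, -20, -20, -18, -9] -> [-43, -43, -21, -19, -14, -14, -12, -3] -> [-52, -52, -30, -28, -23, -23, -21, -12] -> [] -> 0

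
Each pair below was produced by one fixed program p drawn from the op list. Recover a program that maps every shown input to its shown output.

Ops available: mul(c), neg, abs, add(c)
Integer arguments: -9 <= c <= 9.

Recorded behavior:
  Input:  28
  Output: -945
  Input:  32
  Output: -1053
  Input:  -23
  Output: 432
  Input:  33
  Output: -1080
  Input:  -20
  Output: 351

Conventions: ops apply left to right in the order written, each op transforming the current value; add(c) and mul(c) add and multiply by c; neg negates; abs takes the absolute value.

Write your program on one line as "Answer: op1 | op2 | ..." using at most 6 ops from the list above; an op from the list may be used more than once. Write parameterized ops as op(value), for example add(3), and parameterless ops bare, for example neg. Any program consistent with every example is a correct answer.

add(7) | neg | mul(9) | neg | mul(-3)

Check, running the answer program on each example:
  28 -> 35 -> -35 -> -315 -> 315 -> -945
  32 -> 39 -> -39 -> -351 -> 351 -> -1053
  -23 -> -16 -> 16 -> 144 -> -144 -> 432
  33 -> 40 -> -40 -> -360 -> 360 -> -1080
  -20 -> -13 -> 13 -> 117 -> -117 -> 351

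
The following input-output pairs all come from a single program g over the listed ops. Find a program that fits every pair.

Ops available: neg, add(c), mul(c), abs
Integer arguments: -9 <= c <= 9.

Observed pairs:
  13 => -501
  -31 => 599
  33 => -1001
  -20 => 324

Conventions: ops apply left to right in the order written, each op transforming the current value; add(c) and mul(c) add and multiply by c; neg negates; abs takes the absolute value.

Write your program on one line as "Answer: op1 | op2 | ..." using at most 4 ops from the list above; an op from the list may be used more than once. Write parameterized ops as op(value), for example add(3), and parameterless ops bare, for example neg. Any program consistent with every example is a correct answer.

add(7) | mul(-5) | mul(5) | add(-1)

Check, running the answer program on each example:
  13 -> 20 -> -100 -> -500 -> -501
  -31 -> -24 -> 120 -> 600 -> 599
  33 -> 40 -> -200 -> -1000 -> -1001
  -20 -> -13 -> 65 -> 325 -> 324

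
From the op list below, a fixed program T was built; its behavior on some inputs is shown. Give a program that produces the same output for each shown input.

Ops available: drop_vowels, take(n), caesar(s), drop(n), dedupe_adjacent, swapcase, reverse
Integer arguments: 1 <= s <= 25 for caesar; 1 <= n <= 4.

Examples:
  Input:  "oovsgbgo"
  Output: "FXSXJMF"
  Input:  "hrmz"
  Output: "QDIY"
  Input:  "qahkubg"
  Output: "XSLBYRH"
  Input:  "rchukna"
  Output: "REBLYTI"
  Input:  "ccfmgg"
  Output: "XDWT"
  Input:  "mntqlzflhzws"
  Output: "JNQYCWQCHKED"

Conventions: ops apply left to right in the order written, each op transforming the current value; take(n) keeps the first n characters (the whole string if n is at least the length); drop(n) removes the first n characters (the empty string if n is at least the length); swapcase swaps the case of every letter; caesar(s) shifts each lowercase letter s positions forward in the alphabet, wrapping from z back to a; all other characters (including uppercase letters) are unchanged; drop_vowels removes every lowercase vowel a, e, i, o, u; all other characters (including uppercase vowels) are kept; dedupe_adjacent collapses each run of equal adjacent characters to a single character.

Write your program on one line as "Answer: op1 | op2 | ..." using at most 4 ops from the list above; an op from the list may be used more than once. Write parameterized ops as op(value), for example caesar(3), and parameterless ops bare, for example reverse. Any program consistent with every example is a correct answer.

dedupe_adjacent | caesar(17) | reverse | swapcase

Check, running the answer program on each example:
  "oovsgbgo" -> "ovsgbgo" -> "fmjxsxf" -> "fxsxjmf" -> "FXSXJMF"
  "hrmz" -> "hrmz" -> "yidq" -> "qdiy" -> "QDIY"
  "qahkubg" -> "qahkubg" -> "hryblsx" -> "xslbyrh" -> "XSLBYRH"
  "rchukna" -> "rchukna" -> "itylber" -> "reblyti" -> "REBLYTI"
  "ccfmgg" -> "cfmg" -> "twdx" -> "xdwt" -> "XDWT"
  "mntqlzflhzws" -> "mntqlzflhzws" -> "dekhcqwcyqnj" -> "jnqycwqchked" -> "JNQYCWQCHKED"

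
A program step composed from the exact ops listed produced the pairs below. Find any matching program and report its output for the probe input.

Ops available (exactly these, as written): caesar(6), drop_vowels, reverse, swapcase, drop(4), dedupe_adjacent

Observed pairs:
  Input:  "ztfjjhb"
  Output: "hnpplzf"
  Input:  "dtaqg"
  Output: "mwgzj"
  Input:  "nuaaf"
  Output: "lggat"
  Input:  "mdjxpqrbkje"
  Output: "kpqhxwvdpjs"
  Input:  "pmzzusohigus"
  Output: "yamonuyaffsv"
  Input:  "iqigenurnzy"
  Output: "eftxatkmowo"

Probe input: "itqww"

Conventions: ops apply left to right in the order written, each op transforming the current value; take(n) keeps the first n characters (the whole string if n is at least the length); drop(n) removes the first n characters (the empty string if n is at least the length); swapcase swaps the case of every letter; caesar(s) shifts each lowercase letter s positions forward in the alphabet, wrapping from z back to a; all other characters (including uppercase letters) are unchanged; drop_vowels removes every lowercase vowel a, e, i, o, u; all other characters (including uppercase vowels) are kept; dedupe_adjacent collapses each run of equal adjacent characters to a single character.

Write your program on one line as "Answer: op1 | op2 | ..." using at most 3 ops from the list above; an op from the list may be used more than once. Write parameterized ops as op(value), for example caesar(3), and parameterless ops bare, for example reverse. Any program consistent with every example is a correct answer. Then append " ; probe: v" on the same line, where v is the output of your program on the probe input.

reverse | caesar(6) ; probe: "ccwzo"

Check, running the answer program on each example:
  "ztfjjhb" -> "bhjjftz" -> "hnpplzf"
  "dtaqg" -> "gqatd" -> "mwgzj"
  "nuaaf" -> "faaun" -> "lggat"
  "mdjxpqrbkje" -> "ejkbrqpxjdm" -> "kpqhxwvdpjs"
  "pmzzusohigus" -> "sugihosuzzmp" -> "yamonuyaffsv"
  "iqigenurnzy" -> "yznrunegiqi" -> "eftxatkmowo"
  probe: "itqww" -> "wwqti" -> "ccwzo"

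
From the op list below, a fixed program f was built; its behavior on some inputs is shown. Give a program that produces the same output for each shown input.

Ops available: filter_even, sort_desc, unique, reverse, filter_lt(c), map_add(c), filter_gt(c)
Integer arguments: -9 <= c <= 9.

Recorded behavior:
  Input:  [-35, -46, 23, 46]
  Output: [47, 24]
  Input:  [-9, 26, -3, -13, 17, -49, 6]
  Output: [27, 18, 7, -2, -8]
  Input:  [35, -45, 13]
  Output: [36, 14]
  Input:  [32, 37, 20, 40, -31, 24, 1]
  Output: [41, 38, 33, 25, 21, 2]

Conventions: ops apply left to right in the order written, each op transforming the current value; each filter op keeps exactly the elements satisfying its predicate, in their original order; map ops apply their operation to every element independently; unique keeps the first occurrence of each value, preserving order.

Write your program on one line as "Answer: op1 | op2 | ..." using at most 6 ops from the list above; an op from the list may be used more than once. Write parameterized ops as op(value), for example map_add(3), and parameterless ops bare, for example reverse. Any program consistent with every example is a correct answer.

reverse | map_add(9) | filter_gt(-4) | sort_desc | map_add(-8)

Check, running the answer program on each example:
  [-35, -46, 23, 46] -> [46, 23, -46, -35] -> [55, 32, -37, -26] -> [55, 32] -> [55, 32] -> [47, 24]
  [-9, 26, -3, -13, 17, -49, 6] -> [6, -49, 17, -13, -3, 26, -9] -> [15, -40, 26, -4, 6, 35, 0] -> [15, 26, 6, 35, 0] -> [35, 26, 15, 6, 0] -> [27, 18, 7, -2, -8]
  [35, -45, 13] -> [13, -45, 35] -> [22, -36, 44] -> [22, 44] -> [44, 22] -> [36, 14]
  [32, 37, 20, 40, -31, 24, 1] -> [1, 24, -31, 40, 20, 37, 32] -> [10, 33, -22, 49, 29, 46, 41] -> [10, 33, 49, 29, 46, 41] -> [49, 46, 41, 33, 29, 10] -> [41, 38, 33, 25, 21, 2]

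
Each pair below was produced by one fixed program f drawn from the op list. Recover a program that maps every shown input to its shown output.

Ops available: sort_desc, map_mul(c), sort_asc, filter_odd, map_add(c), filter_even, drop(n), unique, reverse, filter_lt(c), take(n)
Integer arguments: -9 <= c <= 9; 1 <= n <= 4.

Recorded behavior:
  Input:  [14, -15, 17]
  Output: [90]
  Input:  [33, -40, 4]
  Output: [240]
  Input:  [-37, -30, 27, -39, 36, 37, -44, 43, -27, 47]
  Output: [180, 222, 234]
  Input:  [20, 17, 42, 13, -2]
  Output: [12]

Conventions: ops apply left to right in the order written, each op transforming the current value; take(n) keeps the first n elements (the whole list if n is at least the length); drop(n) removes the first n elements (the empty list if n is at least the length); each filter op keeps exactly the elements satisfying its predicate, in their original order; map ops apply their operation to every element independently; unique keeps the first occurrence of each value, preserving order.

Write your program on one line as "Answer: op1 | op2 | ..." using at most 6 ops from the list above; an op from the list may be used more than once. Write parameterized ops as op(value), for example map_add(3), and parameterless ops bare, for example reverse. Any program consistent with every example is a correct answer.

filter_lt(3) | take(3) | map_mul(-6) | sort_desc | reverse

Check, running the answer program on each example:
  [14, -15, 17] -> [-15] -> [-15] -> [90] -> [90] -> [90]
  [33, -40, 4] -> [-40] -> [-40] -> [240] -> [240] -> [240]
  [-37, -30, 27, -39, 36, 37, -44, 43, -27, 47] -> [-37, -30, -39, -44, -27] -> [-37, -30, -39] -> [222, 180, 234] -> [234, 222, 180] -> [180, 222, 234]
  [20, 17, 42, 13, -2] -> [-2] -> [-2] -> [12] -> [12] -> [12]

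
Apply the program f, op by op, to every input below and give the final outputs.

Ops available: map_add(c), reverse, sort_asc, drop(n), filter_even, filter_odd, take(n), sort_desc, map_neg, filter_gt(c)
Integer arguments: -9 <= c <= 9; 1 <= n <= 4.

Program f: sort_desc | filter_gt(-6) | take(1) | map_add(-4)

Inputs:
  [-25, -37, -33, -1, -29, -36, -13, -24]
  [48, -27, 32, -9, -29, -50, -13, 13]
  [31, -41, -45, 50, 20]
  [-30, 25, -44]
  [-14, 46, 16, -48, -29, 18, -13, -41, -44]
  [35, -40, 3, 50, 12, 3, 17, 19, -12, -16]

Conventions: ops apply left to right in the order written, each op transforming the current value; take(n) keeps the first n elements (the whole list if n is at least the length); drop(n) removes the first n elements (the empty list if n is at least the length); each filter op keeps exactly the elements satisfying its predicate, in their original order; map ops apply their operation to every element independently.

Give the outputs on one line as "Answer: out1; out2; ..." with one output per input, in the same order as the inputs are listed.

Execution, op by op:
  [-25, -37, -33, -1, -29, -36, -13, -24] -> [-1, -13, -24, -25, -29, -33, -36, -37] -> [-1] -> [-1] -> [-5]
  [48, -27, 32, -9, -29, -50, -13, 13] -> [48, 32, 13, -9, -13, -27, -29, -50] -> [48, 32, 13] -> [48] -> [44]
  [31, -41, -45, 50, 20] -> [50, 31, 20, -41, -45] -> [50, 31, 20] -> [50] -> [46]
  [-30, 25, -44] -> [25, -30, -44] -> [25] -> [25] -> [21]
  [-14, 46, 16, -48, -29, 18, -13, -41, -44] -> [46, 18, 16, -13, -14, -29, -41, -44, -48] -> [46, 18, 16] -> [46] -> [42]
  [35, -40, 3, 50, 12, 3, 17, 19, -12, -16] -> [50, 35, 19, 17, 12, 3, 3, -12, -16, -40] -> [50, 35, 19, 17, 12, 3, 3] -> [50] -> [46]

[-5]; [44]; [46]; [21]; [42]; [46]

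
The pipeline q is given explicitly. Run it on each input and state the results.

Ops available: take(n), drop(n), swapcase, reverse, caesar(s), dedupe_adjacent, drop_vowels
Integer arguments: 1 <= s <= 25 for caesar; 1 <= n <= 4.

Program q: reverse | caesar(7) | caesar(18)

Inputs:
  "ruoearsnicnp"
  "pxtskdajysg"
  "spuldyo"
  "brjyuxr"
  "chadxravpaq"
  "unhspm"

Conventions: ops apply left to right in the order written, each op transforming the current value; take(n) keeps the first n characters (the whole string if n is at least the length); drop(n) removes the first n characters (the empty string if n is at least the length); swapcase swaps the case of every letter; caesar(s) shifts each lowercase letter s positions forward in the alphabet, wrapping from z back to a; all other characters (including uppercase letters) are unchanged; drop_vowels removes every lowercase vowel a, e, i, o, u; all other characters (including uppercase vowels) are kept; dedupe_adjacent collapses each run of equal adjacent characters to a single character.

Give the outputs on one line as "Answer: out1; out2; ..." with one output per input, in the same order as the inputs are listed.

Execution, op by op:
  "ruoearsnicnp" -> "pncinsraeour" -> "wujpuzyhlvby" -> "ombhmrqzdntq"
  "pxtskdajysg" -> "gsyjadkstxp" -> "nzfqhkrzaew" -> "frxizcjrswo"
  "spuldyo" -> "oydlups" -> "vfksbwz" -> "nxcktor"
  "brjyuxr" -> "rxuyjrb" -> "yebfqyi" -> "qwtxiqa"
  "chadxravpaq" -> "qapvarxdahc" -> "xhwchyekhoj" -> "pzouzqwczgb"
  "unhspm" -> "mpshnu" -> "twzoub" -> "lorgmt"

"ombhmrqzdntq"; "frxizcjrswo"; "nxcktor"; "qwtxiqa"; "pzouzqwczgb"; "lorgmt"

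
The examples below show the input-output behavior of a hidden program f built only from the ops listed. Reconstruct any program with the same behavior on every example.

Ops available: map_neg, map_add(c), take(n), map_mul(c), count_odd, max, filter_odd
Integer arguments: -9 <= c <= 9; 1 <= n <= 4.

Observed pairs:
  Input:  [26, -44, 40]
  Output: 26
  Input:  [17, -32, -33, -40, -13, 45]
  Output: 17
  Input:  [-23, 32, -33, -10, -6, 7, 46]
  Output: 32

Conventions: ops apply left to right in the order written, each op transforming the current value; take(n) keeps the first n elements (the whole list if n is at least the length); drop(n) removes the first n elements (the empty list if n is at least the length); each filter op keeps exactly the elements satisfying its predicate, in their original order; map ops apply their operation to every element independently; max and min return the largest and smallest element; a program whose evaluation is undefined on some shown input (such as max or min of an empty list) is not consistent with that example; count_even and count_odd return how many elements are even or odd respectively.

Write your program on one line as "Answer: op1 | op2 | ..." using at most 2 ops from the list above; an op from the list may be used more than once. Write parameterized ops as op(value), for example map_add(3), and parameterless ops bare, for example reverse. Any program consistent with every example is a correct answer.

take(2) | max

Check, running the answer program on each example:
  [26, -44, 40] -> [26, -44] -> 26
  [17, -32, -33, -40, -13, 45] -> [17, -32] -> 17
  [-23, 32, -33, -10, -6, 7, 46] -> [-23, 32] -> 32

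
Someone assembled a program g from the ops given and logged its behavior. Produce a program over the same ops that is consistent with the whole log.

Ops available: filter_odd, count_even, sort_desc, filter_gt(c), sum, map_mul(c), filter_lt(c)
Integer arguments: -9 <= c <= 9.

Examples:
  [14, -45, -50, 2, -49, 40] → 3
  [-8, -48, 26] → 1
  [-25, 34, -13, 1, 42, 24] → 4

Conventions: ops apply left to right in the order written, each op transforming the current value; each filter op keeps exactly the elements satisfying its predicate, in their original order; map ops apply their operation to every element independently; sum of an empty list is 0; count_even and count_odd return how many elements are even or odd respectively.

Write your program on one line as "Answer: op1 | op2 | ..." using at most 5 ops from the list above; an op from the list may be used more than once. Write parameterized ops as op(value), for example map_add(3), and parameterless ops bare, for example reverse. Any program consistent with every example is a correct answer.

map_mul(-6) | sort_desc | map_mul(-1) | filter_gt(3) | count_even

Check, running the answer program on each example:
  [14, -45, -50, 2, -49, 40] -> [-84, 270, 300, -12, 294, -240] -> [300, 294, 270, -12, -84, -240] -> [-300, -294, -270, 12, 84, 240] -> [12, 84, 240] -> 3
  [-8, -48, 26] -> [48, 288, -156] -> [288, 48, -156] -> [-288, -48, 156] -> [156] -> 1
  [-25, 34, -13, 1, 42, 24] -> [150, -204, 78, -6, -252, -144] -> [150, 78, -6, -144, -204, -252] -> [-150, -78, 6, 144, 204, 252] -> [6, 144, 204, 252] -> 4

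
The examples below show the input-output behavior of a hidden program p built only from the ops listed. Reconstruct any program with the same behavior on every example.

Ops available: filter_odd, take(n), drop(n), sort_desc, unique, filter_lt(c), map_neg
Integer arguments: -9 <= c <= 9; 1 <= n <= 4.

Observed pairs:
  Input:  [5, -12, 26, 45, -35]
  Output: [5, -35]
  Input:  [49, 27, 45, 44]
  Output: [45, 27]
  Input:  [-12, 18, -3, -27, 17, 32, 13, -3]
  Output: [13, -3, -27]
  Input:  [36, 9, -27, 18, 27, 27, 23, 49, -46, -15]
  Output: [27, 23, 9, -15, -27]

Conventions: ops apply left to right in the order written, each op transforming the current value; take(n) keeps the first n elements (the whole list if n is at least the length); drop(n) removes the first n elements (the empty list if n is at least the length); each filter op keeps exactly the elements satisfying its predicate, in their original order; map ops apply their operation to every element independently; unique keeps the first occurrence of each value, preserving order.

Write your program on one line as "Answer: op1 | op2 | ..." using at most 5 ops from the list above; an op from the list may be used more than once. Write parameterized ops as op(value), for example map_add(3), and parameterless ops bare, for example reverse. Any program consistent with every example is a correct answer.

filter_odd | sort_desc | drop(1) | unique

Check, running the answer program on each example:
  [5, -12, 26, 45, -35] -> [5, 45, -35] -> [45, 5, -35] -> [5, -35] -> [5, -35]
  [49, 27, 45, 44] -> [49, 27, 45] -> [49, 45, 27] -> [45, 27] -> [45, 27]
  [-12, 18, -3, -27, 17, 32, 13, -3] -> [-3, -27, 17, 13, -3] -> [17, 13, -3, -3, -27] -> [13, -3, -3, -27] -> [13, -3, -27]
  [36, 9, -27, 18, 27, 27, 23, 49, -46, -15] -> [9, -27, 27, 27, 23, 49, -15] -> [49, 27, 27, 23, 9, -15, -27] -> [27, 27, 23, 9, -15, -27] -> [27, 23, 9, -15, -27]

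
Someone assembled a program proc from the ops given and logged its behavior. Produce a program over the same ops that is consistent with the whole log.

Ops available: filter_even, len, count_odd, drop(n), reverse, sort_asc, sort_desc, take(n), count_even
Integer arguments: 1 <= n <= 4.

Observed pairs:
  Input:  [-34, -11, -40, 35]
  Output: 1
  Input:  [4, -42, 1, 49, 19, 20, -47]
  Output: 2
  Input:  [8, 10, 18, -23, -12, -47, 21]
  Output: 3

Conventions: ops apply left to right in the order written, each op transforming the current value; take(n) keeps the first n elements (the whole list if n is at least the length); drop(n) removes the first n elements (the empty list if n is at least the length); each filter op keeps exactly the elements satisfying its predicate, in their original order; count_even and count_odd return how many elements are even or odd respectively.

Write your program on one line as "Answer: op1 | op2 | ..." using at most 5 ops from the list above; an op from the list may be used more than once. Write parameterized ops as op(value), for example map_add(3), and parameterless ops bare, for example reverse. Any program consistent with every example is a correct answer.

reverse | filter_even | drop(1) | len

Check, running the answer program on each example:
  [-34, -11, -40, 35] -> [35, -40, -11, -34] -> [-40, -34] -> [-34] -> 1
  [4, -42, 1, 49, 19, 20, -47] -> [-47, 20, 19, 49, 1, -42, 4] -> [20, -42, 4] -> [-42, 4] -> 2
  [8, 10, 18, -23, -12, -47, 21] -> [21, -47, -12, -23, 18, 10, 8] -> [-12, 18, 10, 8] -> [18, 10, 8] -> 3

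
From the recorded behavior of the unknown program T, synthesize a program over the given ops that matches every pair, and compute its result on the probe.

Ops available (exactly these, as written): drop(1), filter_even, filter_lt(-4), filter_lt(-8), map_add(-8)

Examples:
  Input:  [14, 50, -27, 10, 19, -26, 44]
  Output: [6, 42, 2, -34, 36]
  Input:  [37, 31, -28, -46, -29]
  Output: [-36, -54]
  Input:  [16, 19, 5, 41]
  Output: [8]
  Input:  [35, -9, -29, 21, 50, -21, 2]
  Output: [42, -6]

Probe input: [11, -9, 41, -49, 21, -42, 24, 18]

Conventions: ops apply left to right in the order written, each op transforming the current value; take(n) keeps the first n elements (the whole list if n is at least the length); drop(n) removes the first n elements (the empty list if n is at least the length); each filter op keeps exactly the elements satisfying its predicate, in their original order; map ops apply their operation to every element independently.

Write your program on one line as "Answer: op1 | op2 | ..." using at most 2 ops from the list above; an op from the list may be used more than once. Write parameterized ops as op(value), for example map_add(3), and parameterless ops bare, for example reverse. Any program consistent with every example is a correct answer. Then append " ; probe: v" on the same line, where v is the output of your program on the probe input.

filter_even | map_add(-8) ; probe: [-50, 16, 10]

Check, running the answer program on each example:
  [14, 50, -27, 10, 19, -26, 44] -> [14, 50, 10, -26, 44] -> [6, 42, 2, -34, 36]
  [37, 31, -28, -46, -29] -> [-28, -46] -> [-36, -54]
  [16, 19, 5, 41] -> [16] -> [8]
  [35, -9, -29, 21, 50, -21, 2] -> [50, 2] -> [42, -6]
  probe: [11, -9, 41, -49, 21, -42, 24, 18] -> [-42, 24, 18] -> [-50, 16, 10]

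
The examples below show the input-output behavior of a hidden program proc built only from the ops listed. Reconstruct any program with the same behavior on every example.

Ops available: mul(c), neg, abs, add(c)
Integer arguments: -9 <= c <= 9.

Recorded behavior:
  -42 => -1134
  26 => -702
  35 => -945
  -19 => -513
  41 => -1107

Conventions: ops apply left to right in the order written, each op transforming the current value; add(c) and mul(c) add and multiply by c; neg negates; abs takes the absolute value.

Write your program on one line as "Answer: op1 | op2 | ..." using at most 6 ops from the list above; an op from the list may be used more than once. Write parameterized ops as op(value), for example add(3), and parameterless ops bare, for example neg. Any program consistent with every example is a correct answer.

neg | abs | mul(-3) | mul(-9) | neg

Check, running the answer program on each example:
  -42 -> 42 -> 42 -> -126 -> 1134 -> -1134
  26 -> -26 -> 26 -> -78 -> 702 -> -702
  35 -> -35 -> 35 -> -105 -> 945 -> -945
  -19 -> 19 -> 19 -> -57 -> 513 -> -513
  41 -> -41 -> 41 -> -123 -> 1107 -> -1107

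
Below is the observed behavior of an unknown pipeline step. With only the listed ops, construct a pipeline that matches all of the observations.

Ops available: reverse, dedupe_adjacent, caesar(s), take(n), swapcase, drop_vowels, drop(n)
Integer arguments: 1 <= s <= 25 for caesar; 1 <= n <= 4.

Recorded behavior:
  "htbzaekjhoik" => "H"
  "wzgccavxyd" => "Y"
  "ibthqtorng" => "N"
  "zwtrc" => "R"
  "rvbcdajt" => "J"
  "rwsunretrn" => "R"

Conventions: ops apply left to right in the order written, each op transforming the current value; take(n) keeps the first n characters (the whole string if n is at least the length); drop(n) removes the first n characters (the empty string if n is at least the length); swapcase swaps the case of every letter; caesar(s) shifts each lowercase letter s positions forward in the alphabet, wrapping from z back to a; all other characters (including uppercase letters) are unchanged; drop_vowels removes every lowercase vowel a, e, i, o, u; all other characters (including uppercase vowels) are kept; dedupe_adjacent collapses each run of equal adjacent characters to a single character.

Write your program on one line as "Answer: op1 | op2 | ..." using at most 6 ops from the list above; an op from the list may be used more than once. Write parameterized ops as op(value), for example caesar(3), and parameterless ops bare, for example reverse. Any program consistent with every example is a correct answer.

reverse | dedupe_adjacent | drop_vowels | take(2) | swapcase | drop(1)

Check, running the answer program on each example:
  "htbzaekjhoik" -> "kiohjkeazbth" -> "kiohjkeazbth" -> "khjkzbth" -> "kh" -> "KH" -> "H"
  "wzgccavxyd" -> "dyxvaccgzw" -> "dyxvacgzw" -> "dyxvcgzw" -> "dy" -> "DY" -> "Y"
  "ibthqtorng" -> "gnrotqhtbi" -> "gnrotqhtbi" -> "gnrtqhtb" -> "gn" -> "GN" -> "N"
  "zwtrc" -> "crtwz" -> "crtwz" -> "crtwz" -> "cr" -> "CR" -> "R"
  "rvbcdajt" -> "tjadcbvr" -> "tjadcbvr" -> "tjdcbvr" -> "tj" -> "TJ" -> "J"
  "rwsunretrn" -> "nrternuswr" -> "nrternuswr" -> "nrtrnswr" -> "nr" -> "NR" -> "R"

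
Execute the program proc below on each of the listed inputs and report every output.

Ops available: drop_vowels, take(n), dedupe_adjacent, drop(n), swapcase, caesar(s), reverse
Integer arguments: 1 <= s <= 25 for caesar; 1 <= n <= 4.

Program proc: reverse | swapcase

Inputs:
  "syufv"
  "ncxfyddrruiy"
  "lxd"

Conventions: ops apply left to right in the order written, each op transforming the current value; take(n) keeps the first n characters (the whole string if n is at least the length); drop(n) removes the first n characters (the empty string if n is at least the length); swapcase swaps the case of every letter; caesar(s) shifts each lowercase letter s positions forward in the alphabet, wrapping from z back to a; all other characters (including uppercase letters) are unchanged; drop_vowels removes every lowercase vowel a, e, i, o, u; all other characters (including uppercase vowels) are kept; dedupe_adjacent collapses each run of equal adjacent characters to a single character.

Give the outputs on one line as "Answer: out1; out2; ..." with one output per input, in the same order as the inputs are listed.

"VFUYS"; "YIURRDDYFXCN"; "DXL"

Execution, op by op:
  "syufv" -> "vfuys" -> "VFUYS"
  "ncxfyddrruiy" -> "yiurrddyfxcn" -> "YIURRDDYFXCN"
  "lxd" -> "dxl" -> "DXL"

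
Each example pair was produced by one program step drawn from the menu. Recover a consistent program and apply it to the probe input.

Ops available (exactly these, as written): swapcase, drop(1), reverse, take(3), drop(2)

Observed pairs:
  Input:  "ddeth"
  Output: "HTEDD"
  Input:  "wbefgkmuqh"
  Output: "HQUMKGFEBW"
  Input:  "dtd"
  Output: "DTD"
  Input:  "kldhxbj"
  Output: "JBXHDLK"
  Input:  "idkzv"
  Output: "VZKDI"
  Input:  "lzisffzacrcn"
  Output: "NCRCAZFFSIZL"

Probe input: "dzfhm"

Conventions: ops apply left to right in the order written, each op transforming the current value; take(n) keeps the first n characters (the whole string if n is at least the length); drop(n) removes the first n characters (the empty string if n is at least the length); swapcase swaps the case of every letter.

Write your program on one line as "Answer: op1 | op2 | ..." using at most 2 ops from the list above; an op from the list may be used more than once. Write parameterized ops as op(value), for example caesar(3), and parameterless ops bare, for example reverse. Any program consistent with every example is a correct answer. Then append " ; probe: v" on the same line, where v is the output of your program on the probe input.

reverse | swapcase ; probe: "MHFZD"

Check, running the answer program on each example:
  "ddeth" -> "htedd" -> "HTEDD"
  "wbefgkmuqh" -> "hqumkgfebw" -> "HQUMKGFEBW"
  "dtd" -> "dtd" -> "DTD"
  "kldhxbj" -> "jbxhdlk" -> "JBXHDLK"
  "idkzv" -> "vzkdi" -> "VZKDI"
  "lzisffzacrcn" -> "ncrcazffsizl" -> "NCRCAZFFSIZL"
  probe: "dzfhm" -> "mhfzd" -> "MHFZD"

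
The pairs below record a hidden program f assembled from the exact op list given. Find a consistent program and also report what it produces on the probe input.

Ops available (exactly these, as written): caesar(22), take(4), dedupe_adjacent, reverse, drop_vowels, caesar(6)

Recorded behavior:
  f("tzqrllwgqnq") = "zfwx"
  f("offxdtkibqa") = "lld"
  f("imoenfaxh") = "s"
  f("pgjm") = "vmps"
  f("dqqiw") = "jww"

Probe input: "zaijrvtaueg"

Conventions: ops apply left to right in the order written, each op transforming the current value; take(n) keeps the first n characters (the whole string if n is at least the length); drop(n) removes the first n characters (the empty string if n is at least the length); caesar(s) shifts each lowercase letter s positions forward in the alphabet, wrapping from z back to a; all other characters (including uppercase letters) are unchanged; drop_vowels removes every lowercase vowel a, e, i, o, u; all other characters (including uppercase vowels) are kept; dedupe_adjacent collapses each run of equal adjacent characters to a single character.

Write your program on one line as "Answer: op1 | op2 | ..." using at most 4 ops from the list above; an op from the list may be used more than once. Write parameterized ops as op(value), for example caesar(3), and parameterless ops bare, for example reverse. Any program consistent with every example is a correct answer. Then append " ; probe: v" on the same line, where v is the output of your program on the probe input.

take(4) | drop_vowels | caesar(6) ; probe: "fp"

Check, running the answer program on each example:
  "tzqrllwgqnq" -> "tzqr" -> "tzqr" -> "zfwx"
  "offxdtkibqa" -> "offx" -> "ffx" -> "lld"
  "imoenfaxh" -> "imoe" -> "m" -> "s"
  "pgjm" -> "pgjm" -> "pgjm" -> "vmps"
  "dqqiw" -> "dqqi" -> "dqq" -> "jww"
  probe: "zaijrvtaueg" -> "zaij" -> "zj" -> "fp"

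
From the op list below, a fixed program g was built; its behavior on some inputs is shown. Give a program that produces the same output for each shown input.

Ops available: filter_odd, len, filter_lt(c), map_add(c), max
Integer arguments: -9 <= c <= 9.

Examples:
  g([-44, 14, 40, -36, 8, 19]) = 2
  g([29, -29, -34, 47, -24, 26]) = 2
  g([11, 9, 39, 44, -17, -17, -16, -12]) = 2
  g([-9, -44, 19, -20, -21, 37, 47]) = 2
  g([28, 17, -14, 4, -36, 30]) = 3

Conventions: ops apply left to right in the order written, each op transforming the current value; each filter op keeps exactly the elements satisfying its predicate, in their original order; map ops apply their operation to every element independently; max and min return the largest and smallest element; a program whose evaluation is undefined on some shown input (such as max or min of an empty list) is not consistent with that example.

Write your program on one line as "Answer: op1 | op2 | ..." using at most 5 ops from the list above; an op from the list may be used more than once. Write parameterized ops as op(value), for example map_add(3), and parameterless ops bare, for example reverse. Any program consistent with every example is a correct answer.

filter_lt(7) | map_add(-9) | filter_odd | len

Check, running the answer program on each example:
  [-44, 14, 40, -36, 8, 19] -> [-44, -36] -> [-53, -45] -> [-53, -45] -> 2
  [29, -29, -34, 47, -24, 26] -> [-29, -34, -24] -> [-38, -43, -33] -> [-43, -33] -> 2
  [11, 9, 39, 44, -17, -17, -16, -12] -> [-17, -17, -16, -12] -> [-26, -26, -25, -21] -> [-25, -21] -> 2
  [-9, -44, 19, -20, -21, 37, 47] -> [-9, -44, -20, -21] -> [-18, -53, -29, -30] -> [-53, -29] -> 2
  [28, 17, -14, 4, -36, 30] -> [-14, 4, -36] -> [-23, -5, -45] -> [-23, -5, -45] -> 3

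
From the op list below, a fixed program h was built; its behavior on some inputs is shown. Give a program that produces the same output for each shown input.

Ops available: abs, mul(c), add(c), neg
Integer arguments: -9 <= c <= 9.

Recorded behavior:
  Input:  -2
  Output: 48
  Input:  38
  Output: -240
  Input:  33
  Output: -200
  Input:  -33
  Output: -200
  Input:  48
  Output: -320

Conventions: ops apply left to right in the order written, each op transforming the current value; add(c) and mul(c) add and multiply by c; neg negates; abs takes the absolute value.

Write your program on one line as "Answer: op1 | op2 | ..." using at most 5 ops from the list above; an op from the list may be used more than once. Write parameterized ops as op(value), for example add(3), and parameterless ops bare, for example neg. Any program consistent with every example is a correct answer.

abs | add(-8) | neg | mul(8)

Check, running the answer program on each example:
  -2 -> 2 -> -6 -> 6 -> 48
  38 -> 38 -> 30 -> -30 -> -240
  33 -> 33 -> 25 -> -25 -> -200
  -33 -> 33 -> 25 -> -25 -> -200
  48 -> 48 -> 40 -> -40 -> -320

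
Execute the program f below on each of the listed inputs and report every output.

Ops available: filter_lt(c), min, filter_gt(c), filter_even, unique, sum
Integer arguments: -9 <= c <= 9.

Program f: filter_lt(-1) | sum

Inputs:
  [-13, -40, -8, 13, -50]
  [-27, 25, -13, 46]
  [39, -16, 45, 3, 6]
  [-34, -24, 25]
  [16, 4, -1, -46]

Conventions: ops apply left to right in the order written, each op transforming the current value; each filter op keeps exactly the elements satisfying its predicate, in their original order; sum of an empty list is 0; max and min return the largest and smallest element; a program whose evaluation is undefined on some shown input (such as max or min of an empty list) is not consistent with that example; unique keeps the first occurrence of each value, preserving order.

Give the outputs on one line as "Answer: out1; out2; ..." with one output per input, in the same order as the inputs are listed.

-111; -40; -16; -58; -46

Execution, op by op:
  [-13, -40, -8, 13, -50] -> [-13, -40, -8, -50] -> -111
  [-27, 25, -13, 46] -> [-27, -13] -> -40
  [39, -16, 45, 3, 6] -> [-16] -> -16
  [-34, -24, 25] -> [-34, -24] -> -58
  [16, 4, -1, -46] -> [-46] -> -46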